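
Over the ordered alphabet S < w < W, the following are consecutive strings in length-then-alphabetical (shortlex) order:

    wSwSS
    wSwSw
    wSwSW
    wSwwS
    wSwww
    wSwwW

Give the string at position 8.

wSwWw

Continuing the enumeration 2 steps past wSwwW: wSwwW → wSwWS → (answer).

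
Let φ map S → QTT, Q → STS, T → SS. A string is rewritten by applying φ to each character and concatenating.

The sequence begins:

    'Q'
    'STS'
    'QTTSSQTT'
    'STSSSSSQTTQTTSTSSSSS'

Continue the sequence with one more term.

φ(STSSSSSQTTQTTSTSSSSS) expands symbol-by-symbol to QTT SS QTT QTT QTT QTT QTT STS SS SS STS SS SS QTT SS QTT QTT QTT QTT QTT; joining the 20 pieces gives the next term.

QTTSSQTTQTTQTTQTTQTTSTSSSSSSTSSSSSQTTSSQTTQTTQTTQTTQTT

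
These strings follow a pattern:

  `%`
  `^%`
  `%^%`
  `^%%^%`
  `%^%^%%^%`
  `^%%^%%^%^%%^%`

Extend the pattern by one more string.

This is a Fibonacci-style word recurrence s(k) = s(k−2)·s(k−1): e.g. %·^% = %^%.
The next term joins %^%^%%^% and ^%%^%%^%^%%^%.

%^%^%%^%^%%^%%^%^%%^%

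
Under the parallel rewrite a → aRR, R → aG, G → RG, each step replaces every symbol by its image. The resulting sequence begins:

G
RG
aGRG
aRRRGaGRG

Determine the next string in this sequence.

Expanding aRRRGaGRG: a→aRR, R→aG, R→aG, R→aG, G→RG, a→aRR, G→RG, R→aG, G→RG. Concatenated: aRR aG aG aG RG aRR RG aG RG.

aRRaGaGaGRGaRRRGaGRG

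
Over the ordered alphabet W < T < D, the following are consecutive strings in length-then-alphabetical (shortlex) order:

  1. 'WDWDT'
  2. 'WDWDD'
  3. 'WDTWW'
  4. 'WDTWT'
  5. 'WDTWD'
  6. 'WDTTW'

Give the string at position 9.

Continuing the enumeration 3 steps past WDTTW: WDTTW → WDTTT → WDTTD → (answer).

WDTDW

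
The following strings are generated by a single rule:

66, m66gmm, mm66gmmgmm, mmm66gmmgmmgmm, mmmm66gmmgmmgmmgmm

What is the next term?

Every step adds m to the front and gmm to the end of the previous string.
Applying this once more to mmmm66gmmgmmgmmgmm:

mmmmm66gmmgmmgmmgmmgmm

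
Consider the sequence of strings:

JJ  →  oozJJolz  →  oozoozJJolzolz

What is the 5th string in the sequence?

s(k+1) = ooz·s(k)·olz, so each term gains ooz as a prefix and olz as a suffix.
From oozoozJJolzolz, 2 further steps: oozoozJJolzolz → oozoozoozJJolzolzolz → (answer).

oozoozoozoozJJolzolzolzolz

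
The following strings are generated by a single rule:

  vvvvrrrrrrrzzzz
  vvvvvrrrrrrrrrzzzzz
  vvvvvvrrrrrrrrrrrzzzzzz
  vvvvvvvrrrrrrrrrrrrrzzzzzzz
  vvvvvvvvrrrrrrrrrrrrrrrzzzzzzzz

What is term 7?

vvvvvvvvvvrrrrrrrrrrrrrrrrrrrzzzzzzzzzz

Term n consists of n+1 v's, followed by 2n+1 r's, followed by n+1 z's, where the shown terms are n = 3, 4, 5, 6, 7.
Setting n = 9 gives 10, 19, 10 characters in each block.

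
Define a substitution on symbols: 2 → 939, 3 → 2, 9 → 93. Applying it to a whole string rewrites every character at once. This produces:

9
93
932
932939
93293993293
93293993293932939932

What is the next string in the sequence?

φ(93293993293932939932) expands symbol-by-symbol to 93 2 939 93 2 93 93 2 939 93 2 93 2 939 93 2 93 93 2 939; joining the 20 pieces gives the next term.

9329399329393293993293293993293932939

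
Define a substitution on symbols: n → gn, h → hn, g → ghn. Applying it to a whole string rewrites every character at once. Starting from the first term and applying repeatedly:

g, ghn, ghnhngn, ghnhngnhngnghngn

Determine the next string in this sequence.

Replace each of the 16 characters of ghnhngnhngnghngn in place — ghn hn gn hn gn ghn gn hn gn ghn gn ghn hn gn ghn gn — and concatenate.

ghnhngnhngnghngnhngnghngnghnhngnghngn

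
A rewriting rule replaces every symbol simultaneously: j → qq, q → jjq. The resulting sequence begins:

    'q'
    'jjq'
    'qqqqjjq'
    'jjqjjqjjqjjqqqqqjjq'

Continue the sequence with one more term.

qqqqjjqqqqqjjqqqqqjjqqqqqjjqjjqjjqjjqjjqqqqqjjq

φ(jjqjjqjjqjjqqqqqjjq) expands symbol-by-symbol to qq qq jjq qq qq jjq qq qq jjq qq qq jjq jjq jjq jjq jjq qq qq jjq; joining the 19 pieces gives the next term.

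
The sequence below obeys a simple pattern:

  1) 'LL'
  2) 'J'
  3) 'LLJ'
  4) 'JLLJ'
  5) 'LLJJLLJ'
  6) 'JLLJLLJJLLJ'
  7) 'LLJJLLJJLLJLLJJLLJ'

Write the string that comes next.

From term 3 onward, concatenate the second-to-last term with the last: LL·J = LLJ, J·LLJ = JLLJ, …
Continuing: JLLJLLJJLLJ · LLJJLLJJLLJLLJJLLJ gives term 8.

JLLJLLJJLLJLLJJLLJJLLJLLJJLLJ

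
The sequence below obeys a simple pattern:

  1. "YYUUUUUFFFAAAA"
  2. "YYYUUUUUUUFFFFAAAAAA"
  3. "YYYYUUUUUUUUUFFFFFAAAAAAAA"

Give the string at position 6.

YYYYYYYUUUUUUUUUUUUUUUFFFFFFFFAAAAAAAAAAAAAA

Reading off run lengths: Y runs 2, 3, 4; U runs 5, 7, 9; F runs 3, 4, 5; A runs 4, 6, 8 — each is linear in n, where the shown terms are n = 2, 3, 4.
At n = 7 the blocks have lengths 7, 15, 8, 14.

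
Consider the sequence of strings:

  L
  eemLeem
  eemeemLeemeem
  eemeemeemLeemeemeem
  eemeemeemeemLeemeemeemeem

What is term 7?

Every step adds eem to the front and eem to the end of the previous string.
From eemeemeemeemLeemeemeemeem, 2 further steps: eemeemeemeemLeemeemeemeem → eemeemeemeemeemLeemeemeemeemeem → (answer).

eemeemeemeemeemeemLeemeemeemeemeemeem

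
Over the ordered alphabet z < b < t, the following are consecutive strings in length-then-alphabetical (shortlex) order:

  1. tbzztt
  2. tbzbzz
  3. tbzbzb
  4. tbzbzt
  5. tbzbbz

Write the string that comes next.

Find the rightmost character of tbzbbz below t, bump it to the next letter, and reset everything to its right to z.

tbzbbb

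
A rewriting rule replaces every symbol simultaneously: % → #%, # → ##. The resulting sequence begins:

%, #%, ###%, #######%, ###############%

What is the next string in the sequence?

###############################%

Replace each of the 16 characters of ###############% in place — ## ## ## ## ## ## ## ## ## ## ## ## ## ## ## #% — and concatenate.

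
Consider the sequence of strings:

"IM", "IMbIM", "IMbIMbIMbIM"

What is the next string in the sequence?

s(k+1) = s(k)·b·s(k) — each term doubles the last with 'b' between the halves.
So the next term is two copies of IMbIMbIMbIM with 'b' between the halves.

IMbIMbIMbIMbIMbIMbIMbIM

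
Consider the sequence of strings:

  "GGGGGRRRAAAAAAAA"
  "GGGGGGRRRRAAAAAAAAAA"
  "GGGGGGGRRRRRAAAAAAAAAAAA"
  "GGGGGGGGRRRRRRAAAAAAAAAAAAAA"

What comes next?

GGGGGGGGGRRRRRRRAAAAAAAAAAAAAAAA

Reading off run lengths: G runs 5, 6, 7, 8; R runs 3, 4, 5, 6; A runs 8, 10, 12, 14 — each is linear in n, where the shown terms are n = 3, 4, 5, 6.
At n = 7 the blocks have lengths 9, 7, 16.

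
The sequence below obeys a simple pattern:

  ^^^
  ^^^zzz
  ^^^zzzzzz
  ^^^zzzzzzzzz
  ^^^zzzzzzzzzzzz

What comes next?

^^^zzzzzzzzzzzzzzz

Every step adds zzz to the end: s(k+1) = s(k)·zzz.
One more step from ^^^zzzzzzzzzzzz gives the answer.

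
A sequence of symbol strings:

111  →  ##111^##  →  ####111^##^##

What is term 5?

Each term wraps the previous one in ## on the left and ^## on the right.
From ####111^##^##, 2 further steps: ####111^##^## → ######111^##^##^## → (answer).

########111^##^##^##^##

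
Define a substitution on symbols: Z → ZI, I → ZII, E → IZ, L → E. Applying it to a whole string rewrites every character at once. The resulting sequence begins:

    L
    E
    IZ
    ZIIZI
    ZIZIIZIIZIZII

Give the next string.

ZIZIIZIZIIZIIZIZIIZIIZIZIIZIZIIZII

Applying the rule to each of the 13 symbols of ZIZIIZIIZIZII gives the pieces ZI ZII ZI ZII ZII ZI ZII ZII ZI ZII ZI ZII ZII, which concatenate to the answer.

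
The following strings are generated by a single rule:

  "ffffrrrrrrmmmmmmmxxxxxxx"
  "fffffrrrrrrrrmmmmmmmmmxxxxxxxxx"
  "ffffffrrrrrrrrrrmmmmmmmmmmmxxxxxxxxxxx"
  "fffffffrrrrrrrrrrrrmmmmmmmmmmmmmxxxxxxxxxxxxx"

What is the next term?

Reading off run lengths: f runs 4, 5, 6, 7; r runs 6, 8, 10, 12; m runs 7, 9, 11, 13; x runs 7, 9, 11, 13 — each is linear in n, where the shown terms are n = 3, 4, 5, 6.
For the next term, n = 7, so the run lengths are 8, 14, 15, 15.

ffffffffrrrrrrrrrrrrrrmmmmmmmmmmmmmmmxxxxxxxxxxxxxxx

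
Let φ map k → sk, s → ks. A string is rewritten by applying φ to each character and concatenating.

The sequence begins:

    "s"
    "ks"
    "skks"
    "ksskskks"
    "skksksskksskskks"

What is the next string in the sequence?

ksskskksskksksskskksksskksskskks

Replace each of the 16 characters of skksksskksskskks in place — ks sk sk ks sk ks ks sk sk ks ks sk ks sk sk ks — and concatenate.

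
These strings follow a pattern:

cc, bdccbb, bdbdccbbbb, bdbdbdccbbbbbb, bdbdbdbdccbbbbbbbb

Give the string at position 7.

Each term wraps the previous one in bd on the left and bb on the right.
From bdbdbdbdccbbbbbbbb, 2 further steps: bdbdbdbdccbbbbbbbb → bdbdbdbdbdccbbbbbbbbbb → (answer).

bdbdbdbdbdbdccbbbbbbbbbbbb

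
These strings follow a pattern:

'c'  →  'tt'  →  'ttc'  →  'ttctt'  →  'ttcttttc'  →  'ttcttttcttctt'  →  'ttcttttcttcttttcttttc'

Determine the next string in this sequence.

This is a Fibonacci-style word recurrence s(k) = s(k−1)·s(k−2): e.g. tt·c = ttc.
So term 8 is ttcttttcttcttttcttttc·ttcttttcttctt.

ttcttttcttcttttcttttcttcttttcttctt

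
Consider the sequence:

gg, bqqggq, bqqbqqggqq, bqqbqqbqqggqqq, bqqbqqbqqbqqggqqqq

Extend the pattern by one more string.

bqqbqqbqqbqqbqqggqqqqq

s(k+1) = bqq·s(k)·q, so each term gains bqq as a prefix and q as a suffix.
So the next term is bqq·bqqbqqbqqbqqggqqqq·q.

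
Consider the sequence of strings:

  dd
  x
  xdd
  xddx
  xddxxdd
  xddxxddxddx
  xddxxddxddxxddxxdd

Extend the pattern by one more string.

This is a Fibonacci-style word recurrence s(k) = s(k−1)·s(k−2): e.g. x·dd = xdd.
Continuing: xddxxddxddxxddxxdd · xddxxddxddx gives term 8.

xddxxddxddxxddxxddxddxxddxddx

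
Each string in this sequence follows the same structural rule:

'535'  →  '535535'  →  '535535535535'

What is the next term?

Each string is two copies of the previous one concatenated.
Doubling 535535535535:

535535535535535535535535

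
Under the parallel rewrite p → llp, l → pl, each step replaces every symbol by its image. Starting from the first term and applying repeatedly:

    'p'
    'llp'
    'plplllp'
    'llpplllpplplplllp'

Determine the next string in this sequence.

Rewriting the 17 symbols of llpplllpplplplllp one by one yields pl pl llp llp pl pl pl llp llp pl llp pl llp pl pl pl llp; concatenated:

plplllpllpplplplllpllpplllpplllpplplplllp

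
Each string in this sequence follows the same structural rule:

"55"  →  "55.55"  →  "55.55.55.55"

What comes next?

Each string is two copies of the previous one joined by '.'.
One more doubling of 55.55.55.55 gives the answer.

55.55.55.55.55.55.55.55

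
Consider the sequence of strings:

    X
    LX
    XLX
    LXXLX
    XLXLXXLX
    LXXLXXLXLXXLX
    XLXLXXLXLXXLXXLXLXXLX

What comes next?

This is a Fibonacci-style word recurrence s(k) = s(k−2)·s(k−1): e.g. X·LX = XLX.
So term 8 is LXXLXXLXLXXLX·XLXLXXLXLXXLXXLXLXXLX.

LXXLXXLXLXXLXXLXLXXLXLXXLXXLXLXXLX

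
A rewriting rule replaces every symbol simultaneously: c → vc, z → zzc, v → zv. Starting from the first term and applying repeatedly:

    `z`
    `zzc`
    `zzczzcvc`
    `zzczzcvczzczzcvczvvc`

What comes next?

φ(zzczzcvczzczzcvczvvc) expands symbol-by-symbol to zzc zzc vc zzc zzc vc zv vc zzc zzc vc zzc zzc vc zv vc zzc zv zv vc; joining the 20 pieces gives the next term.

zzczzcvczzczzcvczvvczzczzcvczzczzcvczvvczzczvzvvc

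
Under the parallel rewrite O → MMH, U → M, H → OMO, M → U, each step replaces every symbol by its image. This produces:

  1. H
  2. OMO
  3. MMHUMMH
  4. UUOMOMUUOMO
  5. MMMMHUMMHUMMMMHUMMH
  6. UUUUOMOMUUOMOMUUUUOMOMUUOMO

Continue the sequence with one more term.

Replace each of the 27 characters of UUUUOMOMUUOMOMUUUUOMOMUUOMO in place — M M M M MMH U MMH U M M MMH U MMH U M M M M MMH U MMH U M M MMH U MMH — and concatenate.

MMMMMMHUMMHUMMMMHUMMHUMMMMMMHUMMHUMMMMHUMMH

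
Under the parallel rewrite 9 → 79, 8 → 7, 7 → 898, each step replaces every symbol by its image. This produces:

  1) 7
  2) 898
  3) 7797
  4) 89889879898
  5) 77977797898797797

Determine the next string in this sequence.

898898798988988987989877978987989889879898

Applying the rule to each of the 17 symbols of 77977797898797797 gives the pieces 898 898 79 898 898 898 79 898 7 79 7 898 79 898 898 79 898, which concatenate to the answer.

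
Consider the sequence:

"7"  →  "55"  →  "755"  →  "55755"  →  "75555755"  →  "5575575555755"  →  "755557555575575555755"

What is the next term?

5575575555755755557555575575555755

This is a Fibonacci-style word recurrence s(k) = s(k−2)·s(k−1): e.g. 7·55 = 755.
Continuing: 5575575555755 · 755557555575575555755 gives term 8.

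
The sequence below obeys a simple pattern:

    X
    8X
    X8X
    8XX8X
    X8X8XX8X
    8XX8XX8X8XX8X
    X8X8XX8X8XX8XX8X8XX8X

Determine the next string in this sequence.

8XX8XX8X8XX8XX8X8XX8X8XX8XX8X8XX8X

From term 3 onward, concatenate the second-to-last term with the last: X·8X = X8X, 8X·X8X = 8XX8X, …
Continuing: 8XX8XX8X8XX8X · X8X8XX8X8XX8XX8X8XX8X gives term 8.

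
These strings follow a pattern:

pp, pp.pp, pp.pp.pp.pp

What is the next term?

pp.pp.pp.pp.pp.pp.pp.pp

Every step duplicates the string with '.' between the halves.
So the next term is two copies of pp.pp.pp.pp with '.' between the halves.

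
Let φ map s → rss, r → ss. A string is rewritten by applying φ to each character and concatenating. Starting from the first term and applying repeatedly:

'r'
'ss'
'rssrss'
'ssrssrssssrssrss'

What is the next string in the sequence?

Rewriting the 16 symbols of ssrssrssssrssrss one by one yields rss rss ss rss rss ss rss rss rss rss ss rss rss ss rss rss; concatenated:

rssrssssrssrssssrssrssrssrssssrssrssssrssrss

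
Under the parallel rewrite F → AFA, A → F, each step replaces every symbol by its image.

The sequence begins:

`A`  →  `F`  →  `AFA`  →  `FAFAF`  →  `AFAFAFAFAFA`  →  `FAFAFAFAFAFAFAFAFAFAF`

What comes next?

Rewriting the 21 symbols of FAFAFAFAFAFAFAFAFAFAF one by one yields AFA F AFA F AFA F AFA F AFA F AFA F AFA F AFA F AFA F AFA F AFA; concatenated:

AFAFAFAFAFAFAFAFAFAFAFAFAFAFAFAFAFAFAFAFAFA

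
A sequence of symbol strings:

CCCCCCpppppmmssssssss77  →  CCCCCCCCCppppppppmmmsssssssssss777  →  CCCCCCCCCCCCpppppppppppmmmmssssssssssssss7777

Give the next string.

CCCCCCCCCCCCCCCppppppppppppppmmmmmsssssssssssssssss77777

Reading off run lengths: C runs 6, 9, 12; p runs 5, 8, 11; m runs 2, 3, 4; s runs 8, 11, 14; 7 runs 2, 3, 4 — each is linear in n, where the shown terms are n = 2, 3, 4.
For the next term, n = 5, so the run lengths are 15, 14, 5, 17, 5.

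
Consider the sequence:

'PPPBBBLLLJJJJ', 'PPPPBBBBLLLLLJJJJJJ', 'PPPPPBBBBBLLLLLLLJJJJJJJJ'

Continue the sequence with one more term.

PPPPPPBBBBBBLLLLLLLLLJJJJJJJJJJ

Each string has the form P^{n+1} B^{n+1} L^{2n-1} J^{2n}, where the shown terms are n = 2, 3, 4.
Setting n = 5 gives 6, 6, 9, 10 characters in each block.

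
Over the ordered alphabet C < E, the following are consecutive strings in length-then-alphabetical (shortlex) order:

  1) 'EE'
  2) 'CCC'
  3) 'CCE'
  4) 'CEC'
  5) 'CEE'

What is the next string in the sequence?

ECC

Find the rightmost character of CEE below E, bump it to the next letter, and reset everything to its right to C.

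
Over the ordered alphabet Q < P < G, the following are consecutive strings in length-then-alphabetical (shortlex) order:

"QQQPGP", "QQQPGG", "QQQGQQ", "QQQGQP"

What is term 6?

Continuing the enumeration 2 steps past QQQGQP: QQQGQP → QQQGQG → (answer).

QQQGPQ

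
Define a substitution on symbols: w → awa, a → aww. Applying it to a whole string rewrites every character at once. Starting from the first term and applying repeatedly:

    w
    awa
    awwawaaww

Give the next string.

awwawaawaawwawaawwawwawaawa

Rewriting each symbol of awwawaaww: a→aww, w→awa, w→awa, a→aww, w→awa, a→aww, a→aww, w→awa, w→awa, which concatenates to aww awa awa aww awa aww aww awa awa.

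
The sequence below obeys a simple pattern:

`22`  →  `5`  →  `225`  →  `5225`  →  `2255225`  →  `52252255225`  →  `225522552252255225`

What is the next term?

This is a Fibonacci-style word recurrence s(k) = s(k−2)·s(k−1): e.g. 22·5 = 225.
So term 8 is 52252255225·225522552252255225.

52252255225225522552252255225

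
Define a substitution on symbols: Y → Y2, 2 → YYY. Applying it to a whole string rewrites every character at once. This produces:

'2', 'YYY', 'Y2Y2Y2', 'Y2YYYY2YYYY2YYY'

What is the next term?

φ(Y2YYYY2YYYY2YYY) expands symbol-by-symbol to Y2 YYY Y2 Y2 Y2 Y2 YYY Y2 Y2 Y2 Y2 YYY Y2 Y2 Y2; joining the 15 pieces gives the next term.

Y2YYYY2Y2Y2Y2YYYY2Y2Y2Y2YYYY2Y2Y2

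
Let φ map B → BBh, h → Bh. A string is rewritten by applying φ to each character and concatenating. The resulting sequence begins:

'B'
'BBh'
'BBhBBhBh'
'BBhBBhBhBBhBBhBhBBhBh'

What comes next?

Rewriting the 21 symbols of BBhBBhBhBBhBBhBhBBhBh one by one yields BBh BBh Bh BBh BBh Bh BBh Bh BBh BBh Bh BBh BBh Bh BBh Bh BBh BBh Bh BBh Bh; concatenated:

BBhBBhBhBBhBBhBhBBhBhBBhBBhBhBBhBBhBhBBhBhBBhBBhBhBBhBh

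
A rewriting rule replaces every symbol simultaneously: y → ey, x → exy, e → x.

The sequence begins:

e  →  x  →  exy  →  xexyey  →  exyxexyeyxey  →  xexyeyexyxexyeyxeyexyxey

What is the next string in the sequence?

Rewriting the 24 symbols of xexyeyexyxexyeyxeyexyxey one by one yields exy x exy ey x ey x exy ey exy x exy ey x ey exy x ey x exy ey exy x ey; concatenated:

exyxexyeyxeyxexyeyexyxexyeyxeyexyxeyxexyeyexyxey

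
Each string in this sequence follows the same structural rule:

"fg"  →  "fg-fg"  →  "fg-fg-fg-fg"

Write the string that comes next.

Every step duplicates the string with '-' between the halves.
One more doubling of fg-fg-fg-fg gives the answer.

fg-fg-fg-fg-fg-fg-fg-fg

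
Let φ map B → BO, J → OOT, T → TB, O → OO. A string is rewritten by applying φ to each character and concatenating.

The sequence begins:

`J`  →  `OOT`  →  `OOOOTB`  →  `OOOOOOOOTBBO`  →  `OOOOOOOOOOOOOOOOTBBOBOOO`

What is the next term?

Rewriting the 24 symbols of OOOOOOOOOOOOOOOOTBBOBOOO one by one yields OO OO OO OO OO OO OO OO OO OO OO OO OO OO OO OO TB BO BO OO BO OO OO OO; concatenated:

OOOOOOOOOOOOOOOOOOOOOOOOOOOOOOOOTBBOBOOOBOOOOOOO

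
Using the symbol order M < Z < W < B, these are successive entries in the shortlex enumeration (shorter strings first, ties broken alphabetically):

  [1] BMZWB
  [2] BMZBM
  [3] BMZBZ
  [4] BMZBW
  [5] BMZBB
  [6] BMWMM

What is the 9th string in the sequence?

Stepping forward 3 times from BMWMM: BMWMM → BMWMZ → BMWMW, then the target.

BMWMB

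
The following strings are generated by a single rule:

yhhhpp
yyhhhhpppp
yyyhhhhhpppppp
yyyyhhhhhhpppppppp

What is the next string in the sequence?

Reading off run lengths: y runs 1, 2, 3, 4; h runs 3, 4, 5, 6; p runs 2, 4, 6, 8 — each is linear in n (n = 1, 2, …).
Setting n = 5 gives 5, 7, 10 characters in each block.

yyyyyhhhhhhhpppppppppp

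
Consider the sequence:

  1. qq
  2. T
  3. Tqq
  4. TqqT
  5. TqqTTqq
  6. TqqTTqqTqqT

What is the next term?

This is a Fibonacci-style word recurrence s(k) = s(k−1)·s(k−2): e.g. T·qq = Tqq.
Continuing: TqqTTqqTqqT · TqqTTqq gives term 7.

TqqTTqqTqqTTqqTTqq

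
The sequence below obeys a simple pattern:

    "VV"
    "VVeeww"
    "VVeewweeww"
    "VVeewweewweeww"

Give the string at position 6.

The strings grow by a fixed suffix eeww each time.
From VVeewweewweeww, 2 further steps: VVeewweewweeww → VVeewweewweewweeww → (answer).

VVeewweewweewweewweeww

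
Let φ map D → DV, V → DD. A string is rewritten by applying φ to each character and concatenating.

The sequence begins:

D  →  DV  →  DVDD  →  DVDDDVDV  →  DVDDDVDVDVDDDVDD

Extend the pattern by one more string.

Rewriting the 16 symbols of DVDDDVDVDVDDDVDD one by one yields DV DD DV DV DV DD DV DD DV DD DV DV DV DD DV DV; concatenated:

DVDDDVDVDVDDDVDDDVDDDVDVDVDDDVDV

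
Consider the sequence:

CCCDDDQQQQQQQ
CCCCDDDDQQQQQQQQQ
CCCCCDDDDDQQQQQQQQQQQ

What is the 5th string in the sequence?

CCCCCCCDDDDDDDQQQQQQQQQQQQQQQ

Reading off run lengths: C runs 3, 4, 5; D runs 3, 4, 5; Q runs 7, 9, 11 — each is linear in n, where the shown terms are n = 3, 4, 5.
At n = 7 the blocks have lengths 7, 7, 15.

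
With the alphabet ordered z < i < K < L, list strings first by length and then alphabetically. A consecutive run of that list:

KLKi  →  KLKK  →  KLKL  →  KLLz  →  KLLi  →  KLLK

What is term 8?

Advancing 2 positions from KLLK through KLLK → KLLL reaches term 8.

Lzzz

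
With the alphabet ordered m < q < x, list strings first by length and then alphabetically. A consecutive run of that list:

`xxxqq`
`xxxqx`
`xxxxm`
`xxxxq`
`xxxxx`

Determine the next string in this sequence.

mmmmmm

After xxxxx the length-5 strings are exhausted; the first length-6 string is 6 copies of m.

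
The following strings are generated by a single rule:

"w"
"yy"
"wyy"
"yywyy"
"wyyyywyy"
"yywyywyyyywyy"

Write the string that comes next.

This is a Fibonacci-style word recurrence s(k) = s(k−2)·s(k−1): e.g. w·yy = wyy.
So term 7 is wyyyywyy·yywyywyyyywyy.

wyyyywyyyywyywyyyywyy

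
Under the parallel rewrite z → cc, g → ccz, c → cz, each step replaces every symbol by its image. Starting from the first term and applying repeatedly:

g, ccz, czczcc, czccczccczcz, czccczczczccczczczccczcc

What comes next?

czccczczczccczccczccczczczccczccczccczczczccczcz

Replace each of the 24 characters of czccczczczccczczczccczcc in place — cz cc cz cz cz cc cz cc cz cc cz cz cz cc cz cc cz cc cz cz cz cc cz cz — and concatenate.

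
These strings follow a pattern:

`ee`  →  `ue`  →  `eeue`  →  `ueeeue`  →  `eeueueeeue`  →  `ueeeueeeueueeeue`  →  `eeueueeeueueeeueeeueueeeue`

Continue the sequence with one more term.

This is a Fibonacci-style word recurrence s(k) = s(k−2)·s(k−1): e.g. ee·ue = eeue.
So term 8 is ueeeueeeueueeeue·eeueueeeueueeeueeeueueeeue.

ueeeueeeueueeeueeeueueeeueueeeueeeueueeeue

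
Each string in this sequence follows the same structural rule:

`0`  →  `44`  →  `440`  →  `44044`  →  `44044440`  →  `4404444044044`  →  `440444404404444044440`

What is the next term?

4404444044044440444404404444044044

From term 3 onward, concatenate the last term with the second-to-last: 44·0 = 440, 440·44 = 44044, …
The next term joins 440444404404444044440 and 4404444044044.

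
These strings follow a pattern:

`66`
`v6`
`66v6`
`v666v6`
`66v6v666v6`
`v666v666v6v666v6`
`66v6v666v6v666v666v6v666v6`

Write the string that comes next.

v666v666v6v666v666v6v666v6v666v666v6v666v6

Each term (from the third on) is the two preceding terms concatenated in order: term 3 = 66·v6 = 66v6.
Continuing: v666v666v6v666v6 · 66v6v666v6v666v666v6v666v6 gives term 8.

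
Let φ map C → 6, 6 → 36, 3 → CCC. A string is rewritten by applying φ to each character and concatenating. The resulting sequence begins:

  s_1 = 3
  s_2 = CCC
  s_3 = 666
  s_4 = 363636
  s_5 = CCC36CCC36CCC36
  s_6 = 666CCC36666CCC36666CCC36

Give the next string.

363636666CCC36363636666CCC36363636666CCC36

Replace each of the 24 characters of 666CCC36666CCC36666CCC36 in place — 36 36 36 6 6 6 CCC 36 36 36 36 6 6 6 CCC 36 36 36 36 6 6 6 CCC 36 — and concatenate.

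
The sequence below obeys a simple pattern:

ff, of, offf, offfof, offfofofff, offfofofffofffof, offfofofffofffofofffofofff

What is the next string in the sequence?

From term 3 onward, concatenate the last term with the second-to-last: of·ff = offf, offf·of = offfof, …
Continuing: offfofofffofffofofffofofff · offfofofffofffof gives term 8.

offfofofffofffofofffofofffofffofofffofffof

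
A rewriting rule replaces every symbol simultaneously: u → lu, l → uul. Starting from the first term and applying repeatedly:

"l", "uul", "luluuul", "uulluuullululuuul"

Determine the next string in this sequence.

luluuuluullululuuuluulluuulluuullululuuul

Applying the rule to each of the 17 symbols of uulluuullululuuul gives the pieces lu lu uul uul lu lu lu uul uul lu uul lu uul lu lu lu uul, which concatenate to the answer.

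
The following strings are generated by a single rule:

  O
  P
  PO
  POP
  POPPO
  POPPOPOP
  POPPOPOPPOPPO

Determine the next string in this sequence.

POPPOPOPPOPPOPOPPOPOP

Each term (from the third on) is the previous term followed by the one before it: term 3 = P·O = PO.
The next term joins POPPOPOPPOPPO and POPPOPOP.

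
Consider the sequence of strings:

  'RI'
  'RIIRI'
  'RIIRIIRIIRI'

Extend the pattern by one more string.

Every step duplicates the string with 'I' between the halves.
So the next term is two copies of RIIRIIRIIRI with 'I' between the halves.

RIIRIIRIIRIIRIIRIIRIIRI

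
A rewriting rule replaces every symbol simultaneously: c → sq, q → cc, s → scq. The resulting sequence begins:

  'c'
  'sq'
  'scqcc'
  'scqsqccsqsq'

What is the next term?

scqsqccscqccsqsqscqccscqcc

Apply φ to scqsqccsqsq symbol by symbol: s→scq, c→sq, q→cc, s→scq, q→cc, c→sq, c→sq, s→scq, q→cc, s→scq, q→cc; joined: scq sq cc scq cc sq sq scq cc scq cc.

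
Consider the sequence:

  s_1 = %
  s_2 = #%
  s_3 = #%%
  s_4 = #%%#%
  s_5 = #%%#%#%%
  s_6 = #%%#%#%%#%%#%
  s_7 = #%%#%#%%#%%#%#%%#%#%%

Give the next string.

Each term (from the third on) is the previous term followed by the one before it: term 3 = #%·% = #%%.
So term 8 is #%%#%#%%#%%#%#%%#%#%%·#%%#%#%%#%%#%.

#%%#%#%%#%%#%#%%#%#%%#%%#%#%%#%%#%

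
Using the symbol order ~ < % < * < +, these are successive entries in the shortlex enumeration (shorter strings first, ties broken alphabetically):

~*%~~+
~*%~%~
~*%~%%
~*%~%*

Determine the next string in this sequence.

Treat ~*%~%* as a base-4 numeral over the given alphabet and add one, carrying through any trailing +'s.

~*%~%+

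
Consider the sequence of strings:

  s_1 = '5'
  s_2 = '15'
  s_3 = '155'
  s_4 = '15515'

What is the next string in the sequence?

Each term (from the third on) is the previous term followed by the one before it: term 3 = 15·5 = 155.
The next term joins 15515 and 155.

15515155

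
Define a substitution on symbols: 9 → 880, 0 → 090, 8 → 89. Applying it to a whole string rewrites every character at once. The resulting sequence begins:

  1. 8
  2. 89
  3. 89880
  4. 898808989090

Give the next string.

Apply φ to 898808989090 symbol by symbol: 8→89, 9→880, 8→89, 8→89, 0→090, 8→89, 9→880, 8→89, 9→880, 0→090, 9→880, 0→090; joined: 89 880 89 89 090 89 880 89 880 090 880 090.

8988089890908988089880090880090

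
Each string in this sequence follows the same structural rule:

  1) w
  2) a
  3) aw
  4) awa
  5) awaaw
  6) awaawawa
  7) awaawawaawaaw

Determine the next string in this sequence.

This is a Fibonacci-style word recurrence s(k) = s(k−1)·s(k−2): e.g. a·w = aw.
So term 8 is awaawawaawaaw·awaawawa.

awaawawaawaawawaawawa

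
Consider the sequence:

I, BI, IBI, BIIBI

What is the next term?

From term 3 onward, concatenate the second-to-last term with the last: I·BI = IBI, BI·IBI = BIIBI, …
Continuing: IBI · BIIBI gives term 5.

IBIBIIBI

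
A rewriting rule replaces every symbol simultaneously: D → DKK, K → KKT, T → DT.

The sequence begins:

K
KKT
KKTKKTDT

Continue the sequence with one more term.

Rewriting each symbol of KKTKKTDT: K→KKT, K→KKT, T→DT, K→KKT, K→KKT, T→DT, D→DKK, T→DT, which concatenates to KKT KKT DT KKT KKT DT DKK DT.

KKTKKTDTKKTKKTDTDKKDT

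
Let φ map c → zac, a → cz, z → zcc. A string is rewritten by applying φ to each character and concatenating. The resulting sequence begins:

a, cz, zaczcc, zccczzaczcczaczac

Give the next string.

Rewriting the 17 symbols of zccczzaczcczaczac one by one yields zcc zac zac zac zcc zcc cz zac zcc zac zac zcc cz zac zcc cz zac; concatenated:

zcczaczaczaczcczccczzaczcczaczaczccczzaczccczzac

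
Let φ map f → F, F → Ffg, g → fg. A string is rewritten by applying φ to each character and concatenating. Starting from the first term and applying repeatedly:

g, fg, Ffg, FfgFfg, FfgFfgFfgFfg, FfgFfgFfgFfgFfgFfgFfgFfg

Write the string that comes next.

φ(FfgFfgFfgFfgFfgFfgFfgFfg) expands symbol-by-symbol to Ffg F fg Ffg F fg Ffg F fg Ffg F fg Ffg F fg Ffg F fg Ffg F fg Ffg F fg; joining the 24 pieces gives the next term.

FfgFfgFfgFfgFfgFfgFfgFfgFfgFfgFfgFfgFfgFfgFfgFfg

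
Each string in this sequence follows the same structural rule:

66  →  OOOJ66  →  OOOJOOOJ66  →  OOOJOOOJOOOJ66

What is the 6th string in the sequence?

The strings grow by a fixed prefix OOOJ each time.
From OOOJOOOJOOOJ66, 2 further steps: OOOJOOOJOOOJ66 → OOOJOOOJOOOJOOOJ66 → (answer).

OOOJOOOJOOOJOOOJOOOJ66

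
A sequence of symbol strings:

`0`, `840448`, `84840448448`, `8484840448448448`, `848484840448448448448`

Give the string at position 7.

8484848484840448448448448448448

s(k+1) = 84·s(k)·448, so each term gains 84 as a prefix and 448 as a suffix.
From 848484840448448448448, 2 further steps: 848484840448448448448 → 84848484840448448448448448 → (answer).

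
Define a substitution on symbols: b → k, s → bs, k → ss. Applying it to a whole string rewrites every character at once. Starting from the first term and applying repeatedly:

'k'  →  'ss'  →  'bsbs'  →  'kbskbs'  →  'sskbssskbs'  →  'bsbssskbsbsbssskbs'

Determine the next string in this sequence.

φ(bsbssskbsbsbssskbs) expands symbol-by-symbol to k bs k bs bs bs ss k bs k bs k bs bs bs ss k bs; joining the 18 pieces gives the next term.

kbskbsbsbssskbskbskbsbsbssskbs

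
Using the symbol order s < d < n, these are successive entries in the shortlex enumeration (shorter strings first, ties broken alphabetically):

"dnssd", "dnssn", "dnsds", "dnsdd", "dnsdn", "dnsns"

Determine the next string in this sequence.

dnsnd

Treat dnsns as a base-3 numeral over the given alphabet and add one, carrying through any trailing n's.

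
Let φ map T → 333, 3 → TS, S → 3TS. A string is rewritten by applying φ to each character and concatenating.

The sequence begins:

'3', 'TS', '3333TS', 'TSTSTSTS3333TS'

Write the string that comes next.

3333TS3333TS3333TS3333TSTSTSTSTS3333TS

Applying the rule to each of the 14 symbols of TSTSTSTS3333TS gives the pieces 333 3TS 333 3TS 333 3TS 333 3TS TS TS TS TS 333 3TS, which concatenate to the answer.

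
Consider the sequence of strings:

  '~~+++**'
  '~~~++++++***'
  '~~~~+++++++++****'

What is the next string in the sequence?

~~~~~++++++++++++*****

The n-th term is n+1 ~'s then 3n +'s then n+1 *'s (n = 1, 2, …).
At n = 4 the blocks have lengths 5, 12, 5.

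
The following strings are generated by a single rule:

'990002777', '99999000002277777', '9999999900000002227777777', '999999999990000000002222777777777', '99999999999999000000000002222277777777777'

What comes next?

Reading off run lengths: 9 runs 2, 5, 8, 11, 14; 0 runs 3, 5, 7, 9, 11; 2 runs 1, 2, 3, 4, 5; 7 runs 3, 5, 7, 9, 11 — each is linear in n (n = 1, 2, …).
Setting n = 6 gives 17, 13, 6, 13 characters in each block.

9999999999999999900000000000002222227777777777777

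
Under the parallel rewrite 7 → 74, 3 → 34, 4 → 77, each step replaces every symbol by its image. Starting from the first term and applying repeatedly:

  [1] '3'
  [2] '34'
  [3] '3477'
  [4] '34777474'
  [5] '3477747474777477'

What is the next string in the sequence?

34777474747774777477747474777474

Applying the rule to each of the 16 symbols of 3477747474777477 gives the pieces 34 77 74 74 74 77 74 77 74 77 74 74 74 77 74 74, which concatenate to the answer.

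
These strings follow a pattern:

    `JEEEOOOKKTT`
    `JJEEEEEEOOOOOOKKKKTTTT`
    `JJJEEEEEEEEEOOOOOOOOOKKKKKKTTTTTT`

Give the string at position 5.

JJJJJEEEEEEEEEEEEEEEOOOOOOOOOOOOOOOKKKKKKKKKKTTTTTTTTTT

Reading off run lengths: J runs 1, 2, 3; E runs 3, 6, 9; O runs 3, 6, 9; K runs 2, 4, 6; T runs 2, 4, 6 — each is linear in n (n = 1, 2, …).
For term 5, n = 5, so the run lengths are 5, 15, 15, 10, 10.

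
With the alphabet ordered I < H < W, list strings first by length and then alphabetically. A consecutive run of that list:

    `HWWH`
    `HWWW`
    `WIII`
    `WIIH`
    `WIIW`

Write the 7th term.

WIHH

Continuing the enumeration 2 steps past WIIW: WIIW → WIHI → (answer).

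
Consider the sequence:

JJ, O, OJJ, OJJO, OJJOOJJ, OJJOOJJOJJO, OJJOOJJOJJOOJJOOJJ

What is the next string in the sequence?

OJJOOJJOJJOOJJOOJJOJJOOJJOJJO

This is a Fibonacci-style word recurrence s(k) = s(k−1)·s(k−2): e.g. O·JJ = OJJ.
Continuing: OJJOOJJOJJOOJJOOJJ · OJJOOJJOJJO gives term 8.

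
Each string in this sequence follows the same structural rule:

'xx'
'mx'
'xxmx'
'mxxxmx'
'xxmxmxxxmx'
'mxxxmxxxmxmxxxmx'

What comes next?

Each term (from the third on) is the two preceding terms concatenated in order: term 3 = xx·mx = xxmx.
Continuing: xxmxmxxxmx · mxxxmxxxmxmxxxmx gives term 7.

xxmxmxxxmxmxxxmxxxmxmxxxmx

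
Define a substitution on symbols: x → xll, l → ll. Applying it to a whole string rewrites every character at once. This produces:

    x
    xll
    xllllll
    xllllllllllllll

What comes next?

Applying the rule to each of the 15 symbols of xllllllllllllll gives the pieces xll ll ll ll ll ll ll ll ll ll ll ll ll ll ll, which concatenate to the answer.

xllllllllllllllllllllllllllllll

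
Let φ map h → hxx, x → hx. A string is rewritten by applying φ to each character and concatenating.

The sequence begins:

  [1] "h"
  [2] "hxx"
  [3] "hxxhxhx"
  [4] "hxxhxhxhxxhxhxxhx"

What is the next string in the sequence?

φ(hxxhxhxhxxhxhxxhx) expands symbol-by-symbol to hxx hx hx hxx hx hxx hx hxx hx hx hxx hx hxx hx hx hxx hx; joining the 17 pieces gives the next term.

hxxhxhxhxxhxhxxhxhxxhxhxhxxhxhxxhxhxhxxhx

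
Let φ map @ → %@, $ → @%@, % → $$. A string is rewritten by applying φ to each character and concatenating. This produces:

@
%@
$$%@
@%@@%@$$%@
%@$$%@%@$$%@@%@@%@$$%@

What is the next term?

φ(%@$$%@%@$$%@@%@@%@$$%@) expands symbol-by-symbol to $$ %@ @%@ @%@ $$ %@ $$ %@ @%@ @%@ $$ %@ %@ $$ %@ %@ $$ %@ @%@ @%@ $$ %@; joining the 22 pieces gives the next term.

$$%@@%@@%@$$%@$$%@@%@@%@$$%@%@$$%@%@$$%@@%@@%@$$%@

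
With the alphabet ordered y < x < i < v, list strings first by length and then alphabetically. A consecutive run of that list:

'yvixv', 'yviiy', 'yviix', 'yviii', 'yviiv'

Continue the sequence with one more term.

Find the rightmost character of yviiv below v, bump it to the next letter, and reset everything to its right to y.

yvivy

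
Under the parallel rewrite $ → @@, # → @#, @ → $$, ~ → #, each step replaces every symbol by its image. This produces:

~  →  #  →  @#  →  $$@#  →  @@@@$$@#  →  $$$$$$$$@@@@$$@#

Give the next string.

@@@@@@@@@@@@@@@@$$$$$$$$@@@@$$@#

Applying the rule to each of the 16 symbols of $$$$$$$$@@@@$$@# gives the pieces @@ @@ @@ @@ @@ @@ @@ @@ $$ $$ $$ $$ @@ @@ $$ @#, which concatenate to the answer.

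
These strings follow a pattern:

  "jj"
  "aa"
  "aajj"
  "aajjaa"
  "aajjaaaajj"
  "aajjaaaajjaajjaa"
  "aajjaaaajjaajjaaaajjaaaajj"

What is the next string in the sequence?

aajjaaaajjaajjaaaajjaaaajjaajjaaaajjaajjaa

This is a Fibonacci-style word recurrence s(k) = s(k−1)·s(k−2): e.g. aa·jj = aajj.
So term 8 is aajjaaaajjaajjaaaajjaaaajj·aajjaaaajjaajjaa.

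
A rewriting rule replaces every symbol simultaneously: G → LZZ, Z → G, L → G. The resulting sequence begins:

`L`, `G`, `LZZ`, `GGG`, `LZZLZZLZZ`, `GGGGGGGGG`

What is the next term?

Apply φ to GGGGGGGGG symbol by symbol: G→LZZ, G→LZZ, G→LZZ, G→LZZ, G→LZZ, G→LZZ, G→LZZ, G→LZZ, G→LZZ; joined: LZZ LZZ LZZ LZZ LZZ LZZ LZZ LZZ LZZ.

LZZLZZLZZLZZLZZLZZLZZLZZLZZ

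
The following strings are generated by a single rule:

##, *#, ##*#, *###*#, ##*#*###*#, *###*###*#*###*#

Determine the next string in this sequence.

##*#*###*#*###*###*#*###*#

This is a Fibonacci-style word recurrence s(k) = s(k−2)·s(k−1): e.g. ##·*# = ##*#.
Continuing: ##*#*###*# · *###*###*#*###*# gives term 7.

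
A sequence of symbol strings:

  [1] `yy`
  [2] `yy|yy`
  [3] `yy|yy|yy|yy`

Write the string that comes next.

Every step duplicates the string with '|' between the halves.
So the next term is two copies of yy|yy|yy|yy with '|' between the halves.

yy|yy|yy|yy|yy|yy|yy|yy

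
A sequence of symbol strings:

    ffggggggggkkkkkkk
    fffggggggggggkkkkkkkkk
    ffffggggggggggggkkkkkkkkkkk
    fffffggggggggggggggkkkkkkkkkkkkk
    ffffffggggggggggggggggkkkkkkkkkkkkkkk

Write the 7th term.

Each string has the form f^{n-1} g^{2n+2} k^{2n+1}, where the shown terms are n = 3, 4, 5, 6, 7.
At n = 9 the blocks have lengths 8, 20, 19.

ffffffffggggggggggggggggggggkkkkkkkkkkkkkkkkkkk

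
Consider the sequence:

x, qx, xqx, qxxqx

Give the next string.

This is a Fibonacci-style word recurrence s(k) = s(k−2)·s(k−1): e.g. x·qx = xqx.
So term 5 is xqx·qxxqx.

xqxqxxqx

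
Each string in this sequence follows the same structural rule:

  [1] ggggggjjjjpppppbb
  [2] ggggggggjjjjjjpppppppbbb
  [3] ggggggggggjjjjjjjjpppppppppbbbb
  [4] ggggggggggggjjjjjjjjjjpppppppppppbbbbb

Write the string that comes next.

Reading off run lengths: g runs 6, 8, 10, 12; j runs 4, 6, 8, 10; p runs 5, 7, 9, 11; b runs 2, 3, 4, 5 — each is linear in n, where the shown terms are n = 2, 3, 4, 5.
At n = 6 the blocks have lengths 14, 12, 13, 6.

ggggggggggggggjjjjjjjjjjjjpppppppppppppbbbbbb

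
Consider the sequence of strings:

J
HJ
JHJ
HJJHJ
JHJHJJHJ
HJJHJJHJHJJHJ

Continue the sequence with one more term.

JHJHJJHJHJJHJJHJHJJHJ

This is a Fibonacci-style word recurrence s(k) = s(k−2)·s(k−1): e.g. J·HJ = JHJ.
The next term joins JHJHJJHJ and HJJHJJHJHJJHJ.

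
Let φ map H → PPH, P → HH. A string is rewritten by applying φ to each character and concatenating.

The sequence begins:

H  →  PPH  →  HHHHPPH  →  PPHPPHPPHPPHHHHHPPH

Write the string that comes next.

HHHHPPHHHHHPPHHHHHPPHHHHHPPHPPHPPHPPHPPHHHHHPPH

Applying the rule to each of the 19 symbols of PPHPPHPPHPPHHHHHPPH gives the pieces HH HH PPH HH HH PPH HH HH PPH HH HH PPH PPH PPH PPH PPH HH HH PPH, which concatenate to the answer.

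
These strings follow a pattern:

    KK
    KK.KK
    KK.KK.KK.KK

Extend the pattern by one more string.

s(k+1) = s(k)·.·s(k) — each term doubles the last with '.' between the halves.
Doubling KK.KK.KK.KK with '.' between the halves:

KK.KK.KK.KK.KK.KK.KK.KK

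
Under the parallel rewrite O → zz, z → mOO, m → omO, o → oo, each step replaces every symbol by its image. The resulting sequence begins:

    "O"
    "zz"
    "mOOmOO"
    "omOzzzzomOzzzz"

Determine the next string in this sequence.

φ(omOzzzzomOzzzz) expands symbol-by-symbol to oo omO zz mOO mOO mOO mOO oo omO zz mOO mOO mOO mOO; joining the 14 pieces gives the next term.

ooomOzzmOOmOOmOOmOOooomOzzmOOmOOmOOmOO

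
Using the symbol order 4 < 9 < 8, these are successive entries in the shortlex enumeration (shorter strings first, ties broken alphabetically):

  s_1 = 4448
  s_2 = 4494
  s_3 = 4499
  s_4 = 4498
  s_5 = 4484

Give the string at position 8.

4944

Advancing 3 positions from 4484 through 4484 → 4489 → 4488 reaches term 8.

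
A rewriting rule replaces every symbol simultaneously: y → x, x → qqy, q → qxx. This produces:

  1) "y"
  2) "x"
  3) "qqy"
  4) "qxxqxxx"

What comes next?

Rewriting each symbol of qxxqxxx: q→qxx, x→qqy, x→qqy, q→qxx, x→qqy, x→qqy, x→qqy, which concatenates to qxx qqy qqy qxx qqy qqy qqy.

qxxqqyqqyqxxqqyqqyqqy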